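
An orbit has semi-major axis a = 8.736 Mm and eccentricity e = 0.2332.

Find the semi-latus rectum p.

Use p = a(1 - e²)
a = 8.736 Mm = 8.736 × 10^6 m
e = 0.2332,  e² = 0.0543822,  1 − e² = 0.945618
p = a(1 − e²) = 8.736 × 10^6 m × 0.945618 = 8.26092 × 10^6 m ≈ 8.261 Mm

Final answer: p = 8.261 Mm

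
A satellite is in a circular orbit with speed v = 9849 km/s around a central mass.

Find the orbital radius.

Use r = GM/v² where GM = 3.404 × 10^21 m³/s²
v = 9849 km/s = 9.849 × 10^6 m/s
GM = 3.404 × 10^21 m³/s²
v² = 9.70028 × 10^13 m²/s²
r = GM/v² = (3.404 × 10^21) / (9.70028 × 10^13) = 3.50918 × 10^7 m ≈ 35.09 Mm

Final answer: 35.09 Mm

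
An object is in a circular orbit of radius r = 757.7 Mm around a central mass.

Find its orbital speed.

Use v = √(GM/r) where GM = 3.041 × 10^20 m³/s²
r = 757.7 Mm = 7.577 × 10^8 m
GM = 3.041 × 10^20 m³/s²
GM/r = (3.041 × 10^20) / (7.577 × 10^8) = 4.01346 × 10^11 m²/s²
v = √(GM/r) = 633519 m/s ≈ 633.5 km/s

Final answer: 633.5 km/s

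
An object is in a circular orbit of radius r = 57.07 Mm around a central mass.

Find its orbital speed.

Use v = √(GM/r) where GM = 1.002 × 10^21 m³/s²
r = 57.07 Mm = 5.707 × 10^7 m
GM = 1.002 × 10^21 m³/s²
GM/r = (1.002 × 10^21) / (5.707 × 10^7) = 1.75574 × 10^13 m²/s²
v = √(GM/r) = 4.19015 × 10^6 m/s ≈ 4190 km/s

Final answer: 4190 km/s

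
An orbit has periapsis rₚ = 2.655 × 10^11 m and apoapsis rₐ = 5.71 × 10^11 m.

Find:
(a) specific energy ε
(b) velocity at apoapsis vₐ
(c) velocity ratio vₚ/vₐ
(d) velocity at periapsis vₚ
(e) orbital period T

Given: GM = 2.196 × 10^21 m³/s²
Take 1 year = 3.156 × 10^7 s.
rₚ = 2.655 × 10^11 m
rₐ = 5.71 × 10^11 m
GM = 2.196 × 10^21 m³/s²
a = (rₚ + rₐ)/2 = 4.1825 × 10^11 m
e = (rₐ − rₚ)/(rₐ + rₚ) = (3.055 × 10^11) / (8.365 × 10^11) = 0.365212
(a) 2a = 8.365 × 10^11 m;  ε = −GM/(2a) = -2.62522 × 10^9 J/kg ≈ -2.625 GJ/kg
(b) vₐ² = GM (2/rₐ − 1/a) = 2.196 × 10^21 × (3.50263 × 10^-12 − 2.39091 × 10^-12) = 2.44132 × 10^9 m²/s²;  vₐ = 49409.7 m/s ≈ 49.41 km/s
(c) vₚ/vₐ = rₐ/rₚ (angular momentum) = (5.71 × 10^11) / (2.655 × 10^11) = 2.15066 ≈ 2.151
(d) vₚ² = GM (2/rₚ − 1/a) = 2.196 × 10^21 × (7.53296 × 10^-12 − 2.39091 × 10^-12) = 1.12919 × 10^10 m²/s²;  vₚ = 106263 m/s ≈ 106.3 km/s
(e) a³ = 7.31658 × 10^34 m³;  T = 2π √(a³/GM) = 2π × 5.77215 × 10^6 s = 3.62675 × 10^7 s ≈ 1.149 years

Final answer:
(a) specific energy ε = -2.625 GJ/kg
(b) velocity at apoapsis vₐ = 49.41 km/s
(c) velocity ratio vₚ/vₐ = 2.151
(d) velocity at periapsis vₚ = 106.3 km/s
(e) orbital period T = 1.149 years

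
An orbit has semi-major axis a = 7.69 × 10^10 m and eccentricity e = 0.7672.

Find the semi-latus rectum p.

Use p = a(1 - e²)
a = 7.69 × 10^10 m
e = 0.7672,  e² = 0.588596,  1 − e² = 0.411404
p = a(1 − e²) = 7.69 × 10^10 m × 0.411404 = 3.1637 × 10^10 m ≈ 3.164 × 10^10 m

Final answer: p = 3.164 × 10^10 m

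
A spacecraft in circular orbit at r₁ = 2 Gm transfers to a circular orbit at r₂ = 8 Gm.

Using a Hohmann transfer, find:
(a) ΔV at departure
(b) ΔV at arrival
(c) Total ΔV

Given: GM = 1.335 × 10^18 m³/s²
r₁ = 2 Gm = 2 × 10^9 m
r₂ = 8 Gm = 8 × 10^9 m
GM = 1.335 × 10^18 m³/s²
Transfer ellipse: a_t = (r₁ + r₂)/2 = 5 × 10^9 m
Circular speed at r₁: v₁ = √(GM/r₁) = 25836 m/s
Transfer speed at r₁ (periapsis): v₁ₜ = √(GM(2/r₁ − 1/a_t)) = 32680.3 m/s
(a) ΔV₁ = v₁ₜ − v₁ = 6844.25 m/s ≈ 6.844 km/s
Circular speed at r₂: v₂ = √(GM/r₂) = 12918 m/s
Transfer speed at r₂ (apoapsis): v₂ₜ = √(GM(2/r₂ − 1/a_t)) = 8170.07 m/s
(b) ΔV₂ = v₂ − v₂ₜ = 4747.94 m/s ≈ 4.748 km/s
(c) ΔV_total = ΔV₁ + ΔV₂ = 11592.2 m/s ≈ 11.59 km/s

Final answer:
(a) ΔV₁ = 6.844 km/s
(b) ΔV₂ = 4.748 km/s
(c) ΔV_total = 11.59 km/s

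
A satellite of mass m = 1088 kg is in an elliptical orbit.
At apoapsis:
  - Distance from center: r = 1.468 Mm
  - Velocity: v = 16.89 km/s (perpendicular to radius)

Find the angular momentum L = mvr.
r = 1.468 Mm = 1.468 × 10^6 m
v = 16.89 km/s = 16890 m/s
vr = 16890 × 1.468 × 10^6 = 2.47945 × 10^10 m²/s
L = m × vr = 1088 × 2.47945 × 10^10 = 2.69764 × 10^13 kg·m²/s ≈ 2.698 × 10^13 kg·m²/s

Final answer: L = 2.698 × 10^13 kg·m²/s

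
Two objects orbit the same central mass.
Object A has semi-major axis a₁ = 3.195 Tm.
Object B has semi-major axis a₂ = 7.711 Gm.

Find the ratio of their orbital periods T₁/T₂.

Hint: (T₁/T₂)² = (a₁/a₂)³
a₁ = 3.195 Tm = 3.195 × 10^12 m
a₂ = 7.711 Gm = 7.711 × 10^9 m
a₁/a₂ = 414.343
T₁/T₂ = (a₁/a₂)^(3/2) = (414.343)^1.5 = 8434.13

Final answer: T₁/T₂ = 8434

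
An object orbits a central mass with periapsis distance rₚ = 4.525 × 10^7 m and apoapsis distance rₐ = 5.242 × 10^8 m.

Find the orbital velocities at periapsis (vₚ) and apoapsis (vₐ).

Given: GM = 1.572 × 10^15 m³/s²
rₚ = 4.525 × 10^7 m
rₐ = 5.242 × 10^8 m
GM = 1.572 × 10^15 m³/s²
a = (rₚ + rₐ)/2 = 2.84725 × 10^8 m
Vis-viva: v² = GM (2/r − 1/a)
vₚ² = 1.572 × 10^15 × (4.41989 × 10^-8 − 3.51216 × 10^-9) = 6.39595 × 10^7 m²/s²
vₚ = 7997.47 m/s ≈ 7.997 km/s
vₐ² = 1.572 × 10^15 × (3.81534 × 10^-9 − 3.51216 × 10^-9) = 476594 m²/s²
vₐ = 690.358 m/s ≈ 690.4 m/s

Final answer: vₚ = 7.997 km/s, vₐ = 690.4 m/s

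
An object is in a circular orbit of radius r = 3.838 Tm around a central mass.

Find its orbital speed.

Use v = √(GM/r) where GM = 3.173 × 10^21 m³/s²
r = 3.838 Tm = 3.838 × 10^12 m
GM = 3.173 × 10^21 m³/s²
GM/r = (3.173 × 10^21) / (3.838 × 10^12) = 8.26733 × 10^8 m²/s²
v = √(GM/r) = 28753 m/s ≈ 28.75 km/s

Final answer: 28.75 km/s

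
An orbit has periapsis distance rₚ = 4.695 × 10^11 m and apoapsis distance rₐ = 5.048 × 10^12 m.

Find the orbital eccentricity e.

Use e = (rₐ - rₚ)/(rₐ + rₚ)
rₚ = 4.695 × 10^11 m
rₐ = 5.048 × 10^12 m
rₐ − rₚ = 4.5785 × 10^12 m
rₐ + rₚ = 5.5175 × 10^12 m
e = (rₐ − rₚ)/(rₐ + rₚ) = 0.829814

Final answer: e = 0.8298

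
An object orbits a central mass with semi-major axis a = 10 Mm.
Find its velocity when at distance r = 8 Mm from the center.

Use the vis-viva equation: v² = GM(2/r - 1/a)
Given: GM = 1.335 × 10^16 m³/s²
a = 10 Mm = 1 × 10^7 m
r = 8 Mm = 8 × 10^6 m
GM = 1.335 × 10^16 m³/s²
2/r − 1/a = 2.5 × 10^-7 − 1 × 10^-7 = 1.5 × 10^-7 m⁻¹
v² = GM (2/r − 1/a) = 2.0025 × 10^9 m²/s²
v = 44749.3 m/s ≈ 44.75 km/s

Final answer: 44.75 km/s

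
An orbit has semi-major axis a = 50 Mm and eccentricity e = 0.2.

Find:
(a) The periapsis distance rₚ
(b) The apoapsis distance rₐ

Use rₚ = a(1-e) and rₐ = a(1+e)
a = 50 Mm = 5 × 10^7 m
e = 0.2:  1 − e = 0.8,  1 + e = 1.2
(a) rₚ = a(1 − e) = 5 × 10^7 m × 0.8 = 4 × 10^7 m ≈ 40 Mm
(b) rₐ = a(1 + e) = 5 × 10^7 m × 1.2 = 6 × 10^7 m ≈ 60 Mm

Final answer:
(a) rₚ = 40 Mm
(b) rₐ = 60 Mm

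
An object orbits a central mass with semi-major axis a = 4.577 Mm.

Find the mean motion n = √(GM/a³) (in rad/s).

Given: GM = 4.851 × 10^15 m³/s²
a = 4.577 Mm = 4.577 × 10^6 m
GM = 4.851 × 10^15 m³/s²
a³ = 9.58832 × 10^19 m³
GM/a³ = (4.851 × 10^15) / (9.58832 × 10^19) = 5.05928 × 10^-5 s⁻²
n = √(GM/a³) = 0.00711286 rad/s ≈ 0.007113 rad/s

Final answer: n = 0.007113 rad/s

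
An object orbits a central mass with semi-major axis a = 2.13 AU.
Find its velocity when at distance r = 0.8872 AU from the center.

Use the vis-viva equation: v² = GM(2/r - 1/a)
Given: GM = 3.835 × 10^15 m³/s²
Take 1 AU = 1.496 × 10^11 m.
a = 2.13 AU = 3.18648 × 10^11 m
r = 0.8872 AU = 1.32725 × 10^11 m
GM = 3.835 × 10^15 m³/s²
2/r − 1/a = 1.50687 × 10^-11 − 3.13826 × 10^-12 = 1.19305 × 10^-11 m⁻¹
v² = GM (2/r − 1/a) = 45753.4 m²/s²
v = 213.9 m/s ≈ 213.9 m/s

Final answer: 213.9 m/s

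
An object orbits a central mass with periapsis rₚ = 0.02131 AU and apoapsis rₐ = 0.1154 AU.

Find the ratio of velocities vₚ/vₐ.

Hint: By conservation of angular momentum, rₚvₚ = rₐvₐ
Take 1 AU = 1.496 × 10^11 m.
rₚ = 0.02131 AU = 3.18798 × 10^9 m
rₐ = 0.1154 AU = 1.72638 × 10^10 m
rₚvₚ = rₐvₐ  ⇒  vₚ/vₐ = rₐ/rₚ
vₚ/vₐ = (1.72638 × 10^10) / (3.18798 × 10^9) = 5.4153

Final answer: vₚ/vₐ = 5.415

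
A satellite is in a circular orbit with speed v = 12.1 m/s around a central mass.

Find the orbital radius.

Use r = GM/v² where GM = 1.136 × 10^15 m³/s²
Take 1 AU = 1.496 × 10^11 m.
v = 12.1 m/s
GM = 1.136 × 10^15 m³/s²
v² = 146.41 m²/s²
r = GM/v² = (1.136 × 10^15) / 146.41 = 7.75903 × 10^12 m ≈ 51.87 AU

Final answer: 51.87 AU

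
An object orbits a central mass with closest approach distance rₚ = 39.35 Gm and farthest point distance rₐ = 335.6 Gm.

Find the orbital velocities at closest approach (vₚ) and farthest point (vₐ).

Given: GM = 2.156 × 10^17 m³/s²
rₚ = 39.35 Gm = 3.935 × 10^10 m
rₐ = 335.6 Gm = 3.356 × 10^11 m
GM = 2.156 × 10^17 m³/s²
a = (rₚ + rₐ)/2 = 1.87475 × 10^11 m
Vis-viva: v² = GM (2/r − 1/a)
vₚ² = 2.156 × 10^17 × (5.08259 × 10^-11 − 5.33404 × 10^-12) = 9.80805 × 10^6 m²/s²
vₚ = 3131.78 m/s ≈ 3.132 km/s
vₐ² = 2.156 × 10^17 × (5.95948 × 10^-12 − 5.33404 × 10^-12) = 134843 m²/s²
vₐ = 367.21 m/s ≈ 367.2 m/s

Final answer: vₚ = 3.132 km/s, vₐ = 367.2 m/s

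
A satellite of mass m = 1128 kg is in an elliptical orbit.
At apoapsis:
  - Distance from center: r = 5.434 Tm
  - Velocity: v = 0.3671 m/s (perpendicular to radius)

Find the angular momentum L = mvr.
r = 5.434 Tm = 5.434 × 10^12 m
v = 0.3671 m/s
vr = 0.3671 × 5.434 × 10^12 = 1.99482 × 10^12 m²/s
L = m × vr = 1128 × 1.99482 × 10^12 = 2.25016 × 10^15 kg·m²/s ≈ 2.25 × 10^15 kg·m²/s

Final answer: L = 2.25 × 10^15 kg·m²/s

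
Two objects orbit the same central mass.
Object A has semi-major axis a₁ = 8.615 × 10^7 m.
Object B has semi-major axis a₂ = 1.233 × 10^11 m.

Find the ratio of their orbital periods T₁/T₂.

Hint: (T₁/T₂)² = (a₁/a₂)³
a₁ = 8.615 × 10^7 m
a₂ = 1.233 × 10^11 m
a₁/a₂ = 0.000698702
T₁/T₂ = (a₁/a₂)^(3/2) = (0.000698702)^1.5 = 1.84688 × 10^-5

Final answer: T₁/T₂ = 1.847 × 10^-5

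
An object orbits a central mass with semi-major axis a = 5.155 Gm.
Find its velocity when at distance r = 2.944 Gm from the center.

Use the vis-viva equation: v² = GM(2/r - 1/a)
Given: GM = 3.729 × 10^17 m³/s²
a = 5.155 Gm = 5.155 × 10^9 m
r = 2.944 Gm = 2.944 × 10^9 m
GM = 3.729 × 10^17 m³/s²
2/r − 1/a = 6.79348 × 10^-10 − 1.93986 × 10^-10 = 4.85361 × 10^-10 m⁻¹
v² = GM (2/r − 1/a) = 1.80991 × 10^8 m²/s²
v = 13453.3 m/s ≈ 13.45 km/s

Final answer: 13.45 km/s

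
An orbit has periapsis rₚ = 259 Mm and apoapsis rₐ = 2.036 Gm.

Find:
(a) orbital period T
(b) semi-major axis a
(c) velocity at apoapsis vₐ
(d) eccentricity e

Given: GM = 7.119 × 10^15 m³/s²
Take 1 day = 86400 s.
rₚ = 259 Mm = 2.59 × 10^8 m
rₐ = 2.036 Gm = 2.036 × 10^9 m
GM = 7.119 × 10^15 m³/s²
a = (rₚ + rₐ)/2 = 1.1475 × 10^9 m
e = (rₐ − rₚ)/(rₐ + rₚ) = (1.777 × 10^9) / (2.295 × 10^9) = 0.774292
(a) a³ = 1.51098 × 10^27 m³;  T = 2π √(a³/GM) = 2π × 460701 s = 2.89467 × 10^6 s ≈ 33.5 days
(b) a = 1.1475 × 10^9 m ≈ 1.147 Gm
(c) vₐ² = GM (2/rₐ − 1/a) = 7.119 × 10^15 × (9.82318 × 10^-10 − 8.7146 × 10^-10) = 789202 m²/s²;  vₐ = 888.371 m/s ≈ 888.4 m/s
(d) e = 0.774292 ≈ 0.7743

Final answer:
(a) orbital period T = 33.5 days
(b) semi-major axis a = 1.147 Gm
(c) velocity at apoapsis vₐ = 888.4 m/s
(d) eccentricity e = 0.7743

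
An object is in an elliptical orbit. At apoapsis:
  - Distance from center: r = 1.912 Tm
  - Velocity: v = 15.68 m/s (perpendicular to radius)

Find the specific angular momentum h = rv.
r = 1.912 Tm = 1.912 × 10^12 m
v = 15.68 m/s
h = rv = 1.912 × 10^12 × 15.68 = 2.99802 × 10^13 m²/s ≈ 2.998 × 10^13 m²/s

Final answer: h = 2.998 × 10^13 m²/s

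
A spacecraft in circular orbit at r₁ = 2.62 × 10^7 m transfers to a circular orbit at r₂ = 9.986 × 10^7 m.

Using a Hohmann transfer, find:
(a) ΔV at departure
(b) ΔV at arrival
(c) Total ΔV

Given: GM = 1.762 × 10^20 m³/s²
r₁ = 2.62 × 10^7 m
r₂ = 9.986 × 10^7 m
GM = 1.762 × 10^20 m³/s²
Transfer ellipse: a_t = (r₁ + r₂)/2 = 6.303 × 10^7 m
Circular speed at r₁: v₁ = √(GM/r₁) = 2.5933 × 10^6 m/s
Transfer speed at r₁ (periapsis): v₁ₜ = √(GM(2/r₁ − 1/a_t)) = 3.26418 × 10^6 m/s
(a) ΔV₁ = v₁ₜ − v₁ = 670885 m/s ≈ 670.9 km/s
Circular speed at r₂: v₂ = √(GM/r₂) = 1.32833 × 10^6 m/s
Transfer speed at r₂ (apoapsis): v₂ₜ = √(GM(2/r₂ − 1/a_t)) = 856415 m/s
(b) ΔV₂ = v₂ − v₂ₜ = 471919 m/s ≈ 471.9 km/s
(c) ΔV_total = ΔV₁ + ΔV₂ = 1.1428 × 10^6 m/s ≈ 1143 km/s

Final answer:
(a) ΔV₁ = 670.9 km/s
(b) ΔV₂ = 471.9 km/s
(c) ΔV_total = 1143 km/s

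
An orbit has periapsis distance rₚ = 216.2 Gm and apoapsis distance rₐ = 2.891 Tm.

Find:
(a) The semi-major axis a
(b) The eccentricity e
rₚ = 216.2 Gm = 2.162 × 10^11 m
rₐ = 2.891 Tm = 2.891 × 10^12 m
(a) a = (rₚ + rₐ)/2 = 1.5536 × 10^12 m ≈ 1.554 Tm
(b) e = (rₐ − rₚ)/(rₐ + rₚ) = (2.6748 × 10^12) / (3.1072 × 10^12) = 0.860839

Final answer:
(a) a = 1.554 Tm
(b) e = 0.8608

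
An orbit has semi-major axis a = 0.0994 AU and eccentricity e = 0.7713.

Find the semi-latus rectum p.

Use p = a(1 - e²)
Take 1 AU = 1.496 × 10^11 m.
a = 0.0994 AU = 1.48702 × 10^10 m
e = 0.7713,  e² = 0.594904,  1 − e² = 0.405096
p = a(1 − e²) = 1.48702 × 10^10 m × 0.405096 = 6.02388 × 10^9 m ≈ 0.04027 AU

Final answer: p = 0.04027 AU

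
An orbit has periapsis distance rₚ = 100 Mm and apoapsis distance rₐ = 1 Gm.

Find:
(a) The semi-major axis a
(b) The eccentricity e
rₚ = 100 Mm = 1 × 10^8 m
rₐ = 1 Gm = 1 × 10^9 m
(a) a = (rₚ + rₐ)/2 = 5.5 × 10^8 m ≈ 550 Mm
(b) e = (rₐ − rₚ)/(rₐ + rₚ) = (9 × 10^8) / (1.1 × 10^9) = 0.818182

Final answer:
(a) a = 550 Mm
(b) e = 0.8182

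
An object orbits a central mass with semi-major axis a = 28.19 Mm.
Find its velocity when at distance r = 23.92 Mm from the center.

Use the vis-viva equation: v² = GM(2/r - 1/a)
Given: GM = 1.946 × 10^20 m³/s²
a = 28.19 Mm = 2.819 × 10^7 m
r = 23.92 Mm = 2.392 × 10^7 m
GM = 1.946 × 10^20 m³/s²
2/r − 1/a = 8.3612 × 10^-8 − 3.54736 × 10^-8 = 4.81385 × 10^-8 m⁻¹
v² = GM (2/r − 1/a) = 9.36775 × 10^12 m²/s²
v = 3.06068 × 10^6 m/s ≈ 3061 km/s

Final answer: 3061 km/s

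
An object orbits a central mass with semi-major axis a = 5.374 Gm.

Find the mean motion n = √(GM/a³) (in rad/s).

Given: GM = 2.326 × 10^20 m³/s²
a = 5.374 Gm = 5.374 × 10^9 m
GM = 2.326 × 10^20 m³/s²
a³ = 1.552 × 10^29 m³
GM/a³ = (2.326 × 10^20) / (1.552 × 10^29) = 1.49871 × 10^-9 s⁻²
n = √(GM/a³) = 3.87131 × 10^-5 rad/s ≈ 3.871 × 10^-5 rad/s

Final answer: n = 3.871 × 10^-5 rad/s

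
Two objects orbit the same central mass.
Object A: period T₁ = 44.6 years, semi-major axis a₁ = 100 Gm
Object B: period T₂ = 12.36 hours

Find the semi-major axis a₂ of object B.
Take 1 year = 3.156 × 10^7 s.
T₁ = 44.6 years = 1.40758 × 10^9 s
T₂ = 12.36 hours = 44496 s
a₁ = 100 Gm = 1 × 10^11 m
Kepler's third law: (T₂/T₁)² = (a₂/a₁)³  ⇒  a₂ = a₁ (T₂/T₁)^(2/3)
T₂/T₁ = 3.16118 × 10^-5
(T₂/T₁)^(2/3) = 0.000999768
a₂ = 1 × 10^11 m × 0.000999768 = 9.99768 × 10^7 m ≈ 99.98 Mm

Final answer: a₂ = 99.98 Mm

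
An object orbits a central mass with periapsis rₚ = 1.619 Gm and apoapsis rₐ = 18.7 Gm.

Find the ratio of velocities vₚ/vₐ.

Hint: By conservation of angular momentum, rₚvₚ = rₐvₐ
rₚ = 1.619 Gm = 1.619 × 10^9 m
rₐ = 18.7 Gm = 1.87 × 10^10 m
rₚvₚ = rₐvₐ  ⇒  vₚ/vₐ = rₐ/rₚ
vₚ/vₐ = (1.87 × 10^10) / (1.619 × 10^9) = 11.5503

Final answer: vₚ/vₐ = 11.55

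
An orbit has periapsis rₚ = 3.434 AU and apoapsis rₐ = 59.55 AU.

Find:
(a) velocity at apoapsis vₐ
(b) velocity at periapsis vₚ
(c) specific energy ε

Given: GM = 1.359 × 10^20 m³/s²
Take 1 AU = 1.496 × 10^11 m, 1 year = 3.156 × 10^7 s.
rₚ = 3.434 AU = 5.13726 × 10^11 m
rₐ = 59.55 AU = 8.90868 × 10^12 m
GM = 1.359 × 10^20 m³/s²
a = (rₚ + rₐ)/2 = 4.7112 × 10^12 m
e = (rₐ − rₚ)/(rₐ + rₚ) = (8.39495 × 10^12) / (9.42241 × 10^12) = 0.890956
(a) vₐ² = GM (2/rₐ − 1/a) = 1.359 × 10^20 × (2.245 × 10^-13 − 2.1226 × 10^-13) = 1.66344 × 10^6 m²/s²;  vₐ = 1289.74 m/s ≈ 0.2721 AU/year
(b) vₚ² = GM (2/rₚ − 1/a) = 1.359 × 10^20 × (3.89312 × 10^-12 − 2.1226 × 10^-13) = 5.00229 × 10^8 m²/s²;  vₚ = 22365.8 m/s ≈ 4.718 AU/year
(c) 2a = 9.42241 × 10^12 m;  ε = −GM/(2a) = -1.44231 × 10^7 J/kg ≈ -14.42 MJ/kg

Final answer:
(a) velocity at apoapsis vₐ = 0.2721 AU/year
(b) velocity at periapsis vₚ = 4.718 AU/year
(c) specific energy ε = -14.42 MJ/kg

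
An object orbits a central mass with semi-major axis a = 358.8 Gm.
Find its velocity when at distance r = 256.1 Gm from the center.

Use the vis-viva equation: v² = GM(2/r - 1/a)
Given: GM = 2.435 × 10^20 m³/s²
a = 358.8 Gm = 3.588 × 10^11 m
r = 256.1 Gm = 2.561 × 10^11 m
GM = 2.435 × 10^20 m³/s²
2/r − 1/a = 7.80945 × 10^-12 − 2.78707 × 10^-12 = 5.02238 × 10^-12 m⁻¹
v² = GM (2/r − 1/a) = 1.22295 × 10^9 m²/s²
v = 34970.7 m/s ≈ 34.97 km/s

Final answer: 34.97 km/s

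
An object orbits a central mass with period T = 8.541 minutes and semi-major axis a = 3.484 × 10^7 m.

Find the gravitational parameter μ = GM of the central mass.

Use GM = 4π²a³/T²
T = 8.541 minutes = 512.46 s
a = 3.484 × 10^7 m
a³ = 4.22897 × 10^22 m³
T² = 262615 s²
GM = 4π² × (4.22897 × 10^22) / 262615 = 6.35732 × 10^18 m³/s²
GM ≈ 6.357 × 10^18 m³/s²

Final answer: GM = 6.357 × 10^18 m³/s²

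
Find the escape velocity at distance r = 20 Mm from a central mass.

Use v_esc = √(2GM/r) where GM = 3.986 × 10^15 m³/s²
r = 20 Mm = 2 × 10^7 m
GM = 3.986 × 10^15 m³/s²
2GM/r = 2 × (3.986 × 10^15) / (2 × 10^7) = 3.986 × 10^8 m²/s²
v_esc = √(2GM/r) = 19965 m/s ≈ 19.96 km/s

Final answer: 19.96 km/s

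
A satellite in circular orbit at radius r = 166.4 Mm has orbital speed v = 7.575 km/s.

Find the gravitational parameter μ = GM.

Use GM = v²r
r = 166.4 Mm = 1.664 × 10^8 m
v = 7.575 km/s = 7575 m/s
v² = 5.73806 × 10^7 m²/s²
GM = v²r = 5.73806 × 10^7 × 1.664 × 10^8 = 9.54814 × 10^15 m³/s²
GM ≈ 9.548 × 10^15 m³/s²

Final answer: GM = 9.548 × 10^15 m³/s²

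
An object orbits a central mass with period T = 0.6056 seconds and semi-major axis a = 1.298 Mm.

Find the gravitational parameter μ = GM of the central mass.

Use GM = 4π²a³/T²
T = 0.6056 seconds
a = 1.298 Mm = 1.298 × 10^6 m
a³ = 2.18688 × 10^18 m³
T² = 0.366751 s²
GM = 4π² × (2.18688 × 10^18) / 0.366751 = 2.35403 × 10^20 m³/s²
GM ≈ 2.354 × 10^20 m³/s²

Final answer: GM = 2.354 × 10^20 m³/s²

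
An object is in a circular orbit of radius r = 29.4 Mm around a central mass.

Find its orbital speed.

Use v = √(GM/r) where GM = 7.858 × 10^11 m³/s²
r = 29.4 Mm = 2.94 × 10^7 m
GM = 7.858 × 10^11 m³/s²
GM/r = (7.858 × 10^11) / (2.94 × 10^7) = 26727.9 m²/s²
v = √(GM/r) = 163.487 m/s ≈ 163.5 m/s

Final answer: 163.5 m/s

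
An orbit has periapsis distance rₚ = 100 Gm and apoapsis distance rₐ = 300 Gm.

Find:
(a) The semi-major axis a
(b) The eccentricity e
rₚ = 100 Gm = 1 × 10^11 m
rₐ = 300 Gm = 3 × 10^11 m
(a) a = (rₚ + rₐ)/2 = 2 × 10^11 m ≈ 200 Gm
(b) e = (rₐ − rₚ)/(rₐ + rₚ) = (2 × 10^11) / (4 × 10^11) = 0.5

Final answer:
(a) a = 200 Gm
(b) e = 0.5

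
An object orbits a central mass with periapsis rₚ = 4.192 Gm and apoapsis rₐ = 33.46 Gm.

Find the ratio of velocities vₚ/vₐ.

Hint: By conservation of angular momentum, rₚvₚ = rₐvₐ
rₚ = 4.192 Gm = 4.192 × 10^9 m
rₐ = 33.46 Gm = 3.346 × 10^10 m
rₚvₚ = rₐvₐ  ⇒  vₚ/vₐ = rₐ/rₚ
vₚ/vₐ = (3.346 × 10^10) / (4.192 × 10^9) = 7.98187

Final answer: vₚ/vₐ = 7.982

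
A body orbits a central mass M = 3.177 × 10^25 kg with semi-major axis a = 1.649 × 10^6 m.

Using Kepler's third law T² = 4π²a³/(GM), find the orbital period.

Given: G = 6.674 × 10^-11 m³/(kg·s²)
M = 3.177 × 10^25 kg
GM = G × M = 6.674 × 10^-11 × 3.177 × 10^25 = 2.12033 × 10^15 m³/s²
a = 1.649 × 10^6 m
a³ = 4.48396 × 10^18 m³
T = 2π √(a³/GM) = 2π √((4.48396 × 10^18) / (2.12033 × 10^15)) = 2π × 45.9864 s
T = 288.941 s ≈ 4.816 minutes

Final answer: 4.816 minutes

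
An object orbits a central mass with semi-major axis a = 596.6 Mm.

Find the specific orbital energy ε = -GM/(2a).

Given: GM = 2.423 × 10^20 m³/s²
a = 596.6 Mm = 5.966 × 10^8 m
GM = 2.423 × 10^20 m³/s²
2a = 1.1932 × 10^9 m
ε = −GM/(2a) = -2.03067 × 10^11 J/kg ≈ -203.1 GJ/kg

Final answer: -203.1 GJ/kg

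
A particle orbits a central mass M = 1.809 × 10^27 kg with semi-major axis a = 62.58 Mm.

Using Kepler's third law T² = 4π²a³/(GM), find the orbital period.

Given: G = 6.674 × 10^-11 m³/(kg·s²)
M = 1.809 × 10^27 kg
GM = G × M = 6.674 × 10^-11 × 1.809 × 10^27 = 1.20733 × 10^17 m³/s²
a = 62.58 Mm = 6.258 × 10^7 m
a³ = 2.45079 × 10^23 m³
T = 2π √(a³/GM) = 2π √((2.45079 × 10^23) / (1.20733 × 10^17)) = 2π × 1424.76 s
T = 8952.02 s ≈ 2.487 hours

Final answer: 2.487 hours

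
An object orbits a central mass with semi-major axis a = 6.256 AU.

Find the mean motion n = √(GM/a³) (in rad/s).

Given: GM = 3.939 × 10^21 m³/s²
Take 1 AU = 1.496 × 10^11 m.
a = 6.256 AU = 9.35898 × 10^11 m
GM = 3.939 × 10^21 m³/s²
a³ = 8.19757 × 10^35 m³
GM/a³ = (3.939 × 10^21) / (8.19757 × 10^35) = 4.80508 × 10^-15 s⁻²
n = √(GM/a³) = 6.93187 × 10^-8 rad/s ≈ 6.932 × 10^-8 rad/s

Final answer: n = 6.932 × 10^-8 rad/s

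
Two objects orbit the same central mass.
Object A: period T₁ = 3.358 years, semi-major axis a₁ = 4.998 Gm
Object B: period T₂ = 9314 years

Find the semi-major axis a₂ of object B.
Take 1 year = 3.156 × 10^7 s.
T₁ = 3.358 years = 1.05978 × 10^8 s
T₂ = 9314 years = 2.9395 × 10^11 s
a₁ = 4.998 Gm = 4.998 × 10^9 m
Kepler's third law: (T₂/T₁)² = (a₂/a₁)³  ⇒  a₂ = a₁ (T₂/T₁)^(2/3)
T₂/T₁ = 2773.67
(T₂/T₁)^(2/3) = 197.411
a₂ = 4.998 × 10^9 m × 197.411 = 9.86658 × 10^11 m ≈ 986.7 Gm

Final answer: a₂ = 986.7 Gm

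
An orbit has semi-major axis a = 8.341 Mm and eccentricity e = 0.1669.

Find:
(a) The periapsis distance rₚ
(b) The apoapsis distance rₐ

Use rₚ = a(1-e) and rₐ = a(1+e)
a = 8.341 Mm = 8.341 × 10^6 m
e = 0.1669:  1 − e = 0.8331,  1 + e = 1.1669
(a) rₚ = a(1 − e) = 8.341 × 10^6 m × 0.8331 = 6.94889 × 10^6 m ≈ 6.949 Mm
(b) rₐ = a(1 + e) = 8.341 × 10^6 m × 1.1669 = 9.73311 × 10^6 m ≈ 9.733 Mm

Final answer:
(a) rₚ = 6.949 Mm
(b) rₐ = 9.733 Mm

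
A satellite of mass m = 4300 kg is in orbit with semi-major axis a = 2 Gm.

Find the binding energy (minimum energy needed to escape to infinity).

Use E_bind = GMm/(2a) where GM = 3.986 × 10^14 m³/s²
a = 2 Gm = 2 × 10^9 m
GM = 3.986 × 10^14 m³/s²
m = 4300 kg
GMm = 3.986 × 10^14 × 4300 = 1.71398 × 10^18 m³·kg/s²
2a = 4 × 10^9 m
E_bind = GMm/(2a) = 4.28495 × 10^8 J ≈ 428.5 MJ

Final answer: 428.5 MJ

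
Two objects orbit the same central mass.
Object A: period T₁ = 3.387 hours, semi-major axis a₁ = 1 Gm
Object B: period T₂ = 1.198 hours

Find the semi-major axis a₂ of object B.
T₁ = 3.387 hours = 12193.2 s
T₂ = 1.198 hours = 4312.8 s
a₁ = 1 Gm = 1 × 10^9 m
Kepler's third law: (T₂/T₁)² = (a₂/a₁)³  ⇒  a₂ = a₁ (T₂/T₁)^(2/3)
T₂/T₁ = 0.353705
(T₂/T₁)^(2/3) = 0.500143
a₂ = 1 × 10^9 m × 0.500143 = 5.00143 × 10^8 m ≈ 500.1 Mm

Final answer: a₂ = 500.1 Mm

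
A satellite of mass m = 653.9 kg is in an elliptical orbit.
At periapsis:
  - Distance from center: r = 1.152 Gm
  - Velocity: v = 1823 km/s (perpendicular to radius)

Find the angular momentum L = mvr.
r = 1.152 Gm = 1.152 × 10^9 m
v = 1823 km/s = 1.823 × 10^6 m/s
vr = 1.823 × 10^6 × 1.152 × 10^9 = 2.1001 × 10^15 m²/s
L = m × vr = 653.9 × 2.1001 × 10^15 = 1.37325 × 10^18 kg·m²/s ≈ 1.373 × 10^18 kg·m²/s

Final answer: L = 1.373 × 10^18 kg·m²/s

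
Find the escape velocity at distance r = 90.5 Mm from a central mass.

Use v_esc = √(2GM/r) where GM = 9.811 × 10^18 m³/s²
r = 90.5 Mm = 9.05 × 10^7 m
GM = 9.811 × 10^18 m³/s²
2GM/r = 2 × (9.811 × 10^18) / (9.05 × 10^7) = 2.16818 × 10^11 m²/s²
v_esc = √(2GM/r) = 465637 m/s ≈ 465.6 km/s

Final answer: 465.6 km/s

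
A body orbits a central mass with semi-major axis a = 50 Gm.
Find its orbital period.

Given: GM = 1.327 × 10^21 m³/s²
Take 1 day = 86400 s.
a = 50 Gm = 5 × 10^10 m
GM = 1.327 × 10^21 m³/s²
a³ = 1.25 × 10^32 m³
T = 2π √(a³/GM) = 2π √((1.25 × 10^32) / (1.327 × 10^21)) = 2π × 306916 s
T = 1.92841 × 10^6 s ≈ 22.32 days

Final answer: 22.32 days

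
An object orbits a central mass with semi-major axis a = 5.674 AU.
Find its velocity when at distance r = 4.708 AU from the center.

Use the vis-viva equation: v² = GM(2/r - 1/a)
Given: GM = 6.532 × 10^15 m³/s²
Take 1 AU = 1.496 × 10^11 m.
a = 5.674 AU = 8.4883 × 10^11 m
r = 4.708 AU = 7.04317 × 10^11 m
GM = 6.532 × 10^15 m³/s²
2/r − 1/a = 2.83963 × 10^-12 − 1.17809 × 10^-12 = 1.66154 × 10^-12 m⁻¹
v² = GM (2/r − 1/a) = 10853.2 m²/s²
v = 104.179 m/s ≈ 104.2 m/s

Final answer: 104.2 m/s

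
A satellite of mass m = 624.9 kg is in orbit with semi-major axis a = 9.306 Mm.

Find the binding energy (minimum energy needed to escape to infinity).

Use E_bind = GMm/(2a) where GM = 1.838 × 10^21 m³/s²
a = 9.306 Mm = 9.306 × 10^6 m
GM = 1.838 × 10^21 m³/s²
m = 624.9 kg
GMm = 1.838 × 10^21 × 624.9 = 1.14857 × 10^24 m³·kg/s²
2a = 1.8612 × 10^7 m
E_bind = GMm/(2a) = 6.17111 × 10^16 J ≈ 61.71 PJ

Final answer: 61.71 PJ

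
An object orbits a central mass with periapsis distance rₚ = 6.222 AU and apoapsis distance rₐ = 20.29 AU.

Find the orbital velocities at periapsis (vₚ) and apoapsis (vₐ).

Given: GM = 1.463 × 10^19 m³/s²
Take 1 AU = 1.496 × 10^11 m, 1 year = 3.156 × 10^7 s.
rₚ = 6.222 AU = 9.30811 × 10^11 m
rₐ = 20.29 AU = 3.03538 × 10^12 m
GM = 1.463 × 10^19 m³/s²
a = (rₚ + rₐ)/2 = 1.9831 × 10^12 m
Vis-viva: v² = GM (2/r − 1/a)
vₚ² = 1.463 × 10^19 × (2.14866 × 10^-12 − 5.04262 × 10^-13) = 2.40576 × 10^7 m²/s²
vₚ = 4904.85 m/s ≈ 1.035 AU/year
vₐ² = 1.463 × 10^19 × (6.58895 × 10^-13 − 5.04262 × 10^-13) = 2.26229 × 10^6 m²/s²
vₐ = 1504.09 m/s ≈ 0.3173 AU/year

Final answer: vₚ = 1.035 AU/year, vₐ = 0.3173 AU/year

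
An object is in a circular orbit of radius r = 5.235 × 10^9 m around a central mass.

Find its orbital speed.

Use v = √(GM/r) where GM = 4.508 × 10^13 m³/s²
r = 5.235 × 10^9 m
GM = 4.508 × 10^13 m³/s²
GM/r = (4.508 × 10^13) / (5.235 × 10^9) = 8611.27 m²/s²
v = √(GM/r) = 92.7969 m/s ≈ 92.8 m/s

Final answer: 92.8 m/s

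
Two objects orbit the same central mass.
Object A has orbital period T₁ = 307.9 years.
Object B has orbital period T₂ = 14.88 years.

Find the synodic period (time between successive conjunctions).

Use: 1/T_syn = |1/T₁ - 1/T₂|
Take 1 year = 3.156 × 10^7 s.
T₁ = 307.9 years = 9.71732 × 10^9 s
T₂ = 14.88 years = 4.69613 × 10^8 s
1/T₁ = 1.02909 × 10^-10 s⁻¹
1/T₂ = 2.12941 × 10^-9 s⁻¹
|1/T₁ − 1/T₂| = 2.0265 × 10^-9 s⁻¹
T_syn = 1 / |1/T₁ − 1/T₂| = 4.9346 × 10^8 s ≈ 15.64 years

Final answer: T_syn = 15.64 years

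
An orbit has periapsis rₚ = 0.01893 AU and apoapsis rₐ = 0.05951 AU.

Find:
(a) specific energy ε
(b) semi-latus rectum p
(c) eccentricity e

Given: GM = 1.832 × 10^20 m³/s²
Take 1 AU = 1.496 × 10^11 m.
rₚ = 0.01893 AU = 2.83193 × 10^9 m
rₐ = 0.05951 AU = 8.9027 × 10^9 m
GM = 1.832 × 10^20 m³/s²
a = (rₚ + rₐ)/2 = 5.86731 × 10^9 m
e = (rₐ − rₚ)/(rₐ + rₚ) = (6.07077 × 10^9) / (1.17346 × 10^10) = 0.517338
(a) 2a = 1.17346 × 10^10 m;  ε = −GM/(2a) = -1.56119 × 10^10 J/kg ≈ -15.61 GJ/kg
(b) 1 − e² = 0.732361;  p = a(1 − e²) = 5.86731 × 10^9 × 0.732361 = 4.29699 × 10^9 m ≈ 0.02872 AU
(c) e = 0.517338 ≈ 0.5173

Final answer:
(a) specific energy ε = -15.61 GJ/kg
(b) semi-latus rectum p = 0.02872 AU
(c) eccentricity e = 0.5173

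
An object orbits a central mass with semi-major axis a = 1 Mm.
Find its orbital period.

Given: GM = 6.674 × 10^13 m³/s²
a = 1 Mm = 1 × 10^6 m
GM = 6.674 × 10^13 m³/s²
a³ = 1 × 10^18 m³
T = 2π √(a³/GM) = 2π √((1 × 10^18) / (6.674 × 10^13)) = 2π × 122.407 s
T = 769.107 s ≈ 12.82 minutes

Final answer: 12.82 minutes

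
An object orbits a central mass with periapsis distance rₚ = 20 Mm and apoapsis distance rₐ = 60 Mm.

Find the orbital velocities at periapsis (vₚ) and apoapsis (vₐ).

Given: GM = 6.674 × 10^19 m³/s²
rₚ = 20 Mm = 2 × 10^7 m
rₐ = 60 Mm = 6 × 10^7 m
GM = 6.674 × 10^19 m³/s²
a = (rₚ + rₐ)/2 = 4 × 10^7 m
Vis-viva: v² = GM (2/r − 1/a)
vₚ² = 6.674 × 10^19 × (1 × 10^-7 − 2.5 × 10^-8) = 5.0055 × 10^12 m²/s²
vₚ = 2.2373 × 10^6 m/s ≈ 2237 km/s
vₐ² = 6.674 × 10^19 × (3.33333 × 10^-8 − 2.5 × 10^-8) = 5.56167 × 10^11 m²/s²
vₐ = 745766 m/s ≈ 745.8 km/s

Final answer: vₚ = 2237 km/s, vₐ = 745.8 km/s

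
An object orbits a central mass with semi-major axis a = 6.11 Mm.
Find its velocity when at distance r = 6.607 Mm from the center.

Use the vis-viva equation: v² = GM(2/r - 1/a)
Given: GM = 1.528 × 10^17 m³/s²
a = 6.11 Mm = 6.11 × 10^6 m
r = 6.607 Mm = 6.607 × 10^6 m
GM = 1.528 × 10^17 m³/s²
2/r − 1/a = 3.02709 × 10^-7 − 1.63666 × 10^-7 = 1.39043 × 10^-7 m⁻¹
v² = GM (2/r − 1/a) = 2.12458 × 10^10 m²/s²
v = 145759 m/s ≈ 145.8 km/s

Final answer: 145.8 km/s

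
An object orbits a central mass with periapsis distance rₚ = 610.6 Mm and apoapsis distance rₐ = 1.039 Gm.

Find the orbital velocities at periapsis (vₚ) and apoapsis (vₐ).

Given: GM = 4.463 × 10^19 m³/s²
rₚ = 610.6 Mm = 6.106 × 10^8 m
rₐ = 1.039 Gm = 1.039 × 10^9 m
GM = 4.463 × 10^19 m³/s²
a = (rₚ + rₐ)/2 = 8.248 × 10^8 m
Vis-viva: v² = GM (2/r − 1/a)
vₚ² = 4.463 × 10^19 × (3.27547 × 10^-9 − 1.21242 × 10^-9) = 9.2074 × 10^10 m²/s²
vₚ = 303437 m/s ≈ 303.4 km/s
vₐ² = 4.463 × 10^19 × (1.92493 × 10^-9 − 1.21242 × 10^-9) = 3.17994 × 10^10 m²/s²
vₐ = 178324 m/s ≈ 178.3 km/s

Final answer: vₚ = 303.4 km/s, vₐ = 178.3 km/s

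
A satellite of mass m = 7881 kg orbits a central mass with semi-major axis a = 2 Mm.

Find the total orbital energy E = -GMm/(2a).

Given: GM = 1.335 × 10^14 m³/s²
a = 2 Mm = 2 × 10^6 m
GM = 1.335 × 10^14 m³/s²
2a = 4 × 10^6 m
GMm = 1.335 × 10^14 × 7881 = 1.05211 × 10^18 m³·kg/s²
E = −GMm/(2a) = -2.63028 × 10^11 J ≈ -263 GJ

Final answer: -263 GJ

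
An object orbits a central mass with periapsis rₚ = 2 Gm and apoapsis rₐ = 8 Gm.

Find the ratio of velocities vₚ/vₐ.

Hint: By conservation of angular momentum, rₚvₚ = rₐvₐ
rₚ = 2 Gm = 2 × 10^9 m
rₐ = 8 Gm = 8 × 10^9 m
rₚvₚ = rₐvₐ  ⇒  vₚ/vₐ = rₐ/rₚ
vₚ/vₐ = (8 × 10^9) / (2 × 10^9) = 4

Final answer: vₚ/vₐ = 4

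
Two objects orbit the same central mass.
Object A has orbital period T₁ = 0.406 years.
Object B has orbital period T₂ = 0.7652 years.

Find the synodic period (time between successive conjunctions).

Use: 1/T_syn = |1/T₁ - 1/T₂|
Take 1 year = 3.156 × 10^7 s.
T₁ = 0.406 years = 1.28134 × 10^7 s
T₂ = 0.7652 years = 2.41497 × 10^7 s
1/T₁ = 7.80435 × 10^-8 s⁻¹
1/T₂ = 4.14084 × 10^-8 s⁻¹
|1/T₁ − 1/T₂| = 3.66352 × 10^-8 s⁻¹
T_syn = 1 / |1/T₁ − 1/T₂| = 2.72962 × 10^7 s ≈ 0.8649 years

Final answer: T_syn = 0.8649 years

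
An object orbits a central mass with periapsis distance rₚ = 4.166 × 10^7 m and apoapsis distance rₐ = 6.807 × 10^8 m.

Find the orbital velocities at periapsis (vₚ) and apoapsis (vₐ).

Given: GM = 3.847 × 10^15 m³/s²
rₚ = 4.166 × 10^7 m
rₐ = 6.807 × 10^8 m
GM = 3.847 × 10^15 m³/s²
a = (rₚ + rₐ)/2 = 3.6118 × 10^8 m
Vis-viva: v² = GM (2/r − 1/a)
vₚ² = 3.847 × 10^15 × (4.80077 × 10^-8 − 2.7687 × 10^-9) = 1.74034 × 10^8 m²/s²
vₚ = 13192.2 m/s ≈ 13.19 km/s
vₐ² = 3.847 × 10^15 × (2.93815 × 10^-9 − 2.7687 × 10^-9) = 651872 m²/s²
vₐ = 807.386 m/s ≈ 807.4 m/s

Final answer: vₚ = 13.19 km/s, vₐ = 807.4 m/s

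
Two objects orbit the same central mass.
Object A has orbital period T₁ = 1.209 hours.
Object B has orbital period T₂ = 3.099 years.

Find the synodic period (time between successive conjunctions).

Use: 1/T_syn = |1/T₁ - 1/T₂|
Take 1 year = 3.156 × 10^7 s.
T₁ = 1.209 hours = 4352.4 s
T₂ = 3.099 years = 9.78044 × 10^7 s
1/T₁ = 0.000229758 s⁻¹
1/T₂ = 1.02245 × 10^-8 s⁻¹
|1/T₁ − 1/T₂| = 0.000229748 s⁻¹
T_syn = 1 / |1/T₁ − 1/T₂| = 4352.59 s ≈ 1.209 hours

Final answer: T_syn = 1.209 hours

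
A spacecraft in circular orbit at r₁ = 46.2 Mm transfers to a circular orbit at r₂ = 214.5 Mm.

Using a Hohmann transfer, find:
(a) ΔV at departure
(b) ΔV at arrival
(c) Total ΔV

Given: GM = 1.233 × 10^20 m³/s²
r₁ = 46.2 Mm = 4.62 × 10^7 m
r₂ = 214.5 Mm = 2.145 × 10^8 m
GM = 1.233 × 10^20 m³/s²
Transfer ellipse: a_t = (r₁ + r₂)/2 = 1.3035 × 10^8 m
Circular speed at r₁: v₁ = √(GM/r₁) = 1.63366 × 10^6 m/s
Transfer speed at r₁ (periapsis): v₁ₜ = √(GM(2/r₁ − 1/a_t)) = 2.09565 × 10^6 m/s
(a) ΔV₁ = v₁ₜ − v₁ = 461994 m/s ≈ 462 km/s
Circular speed at r₂: v₂ = √(GM/r₂) = 758172 m/s
Transfer speed at r₂ (apoapsis): v₂ₜ = √(GM(2/r₂ − 1/a_t)) = 451371 m/s
(b) ΔV₂ = v₂ − v₂ₜ = 306802 m/s ≈ 306.8 km/s
(c) ΔV_total = ΔV₁ + ΔV₂ = 768795 m/s ≈ 768.8 km/s

Final answer:
(a) ΔV₁ = 462 km/s
(b) ΔV₂ = 306.8 km/s
(c) ΔV_total = 768.8 km/s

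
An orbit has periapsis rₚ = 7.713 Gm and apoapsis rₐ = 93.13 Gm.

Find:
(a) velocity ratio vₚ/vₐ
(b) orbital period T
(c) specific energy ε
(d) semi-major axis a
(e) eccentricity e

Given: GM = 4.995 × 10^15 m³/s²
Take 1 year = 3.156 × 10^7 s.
rₚ = 7.713 Gm = 7.713 × 10^9 m
rₐ = 93.13 Gm = 9.313 × 10^10 m
GM = 4.995 × 10^15 m³/s²
a = (rₚ + rₐ)/2 = 5.04215 × 10^10 m
e = (rₐ − rₚ)/(rₐ + rₚ) = (8.5417 × 10^10) / (1.00843 × 10^11) = 0.84703
(a) vₚ/vₐ = rₐ/rₚ (angular momentum) = (9.313 × 10^10) / (7.713 × 10^9) = 12.0744 ≈ 12.07
(b) a³ = 1.28188 × 10^32 m³;  T = 2π √(a³/GM) = 2π × 1.60198 × 10^8 s = 1.00655 × 10^9 s ≈ 31.89 years
(c) 2a = 1.00843 × 10^11 m;  ε = −GM/(2a) = -49532.4 J/kg ≈ -49.53 kJ/kg
(d) a = 5.04215 × 10^10 m ≈ 50.42 Gm
(e) e = 0.84703 ≈ 0.847

Final answer:
(a) velocity ratio vₚ/vₐ = 12.07
(b) orbital period T = 31.89 years
(c) specific energy ε = -49.53 kJ/kg
(d) semi-major axis a = 50.42 Gm
(e) eccentricity e = 0.847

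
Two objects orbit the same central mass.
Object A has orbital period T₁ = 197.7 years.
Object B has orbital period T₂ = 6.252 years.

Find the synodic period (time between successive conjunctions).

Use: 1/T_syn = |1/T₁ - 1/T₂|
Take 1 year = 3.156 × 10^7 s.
T₁ = 197.7 years = 6.23941 × 10^9 s
T₂ = 6.252 years = 1.97313 × 10^8 s
1/T₁ = 1.60272 × 10^-10 s⁻¹
1/T₂ = 5.06809 × 10^-9 s⁻¹
|1/T₁ − 1/T₂| = 4.90782 × 10^-9 s⁻¹
T_syn = 1 / |1/T₁ − 1/T₂| = 2.03757 × 10^8 s ≈ 6.456 years

Final answer: T_syn = 6.456 years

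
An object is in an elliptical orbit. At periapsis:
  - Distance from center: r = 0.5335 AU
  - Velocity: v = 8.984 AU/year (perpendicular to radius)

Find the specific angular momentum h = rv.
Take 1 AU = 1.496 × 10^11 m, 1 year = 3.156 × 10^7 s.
r = 0.5335 AU = 7.98116 × 10^10 m
v = 8.984 AU/year = 42585.8 m/s
h = rv = 7.98116 × 10^10 × 42585.8 = 3.39884 × 10^15 m²/s ≈ 3.399 × 10^15 m²/s

Final answer: h = 3.399 × 10^15 m²/s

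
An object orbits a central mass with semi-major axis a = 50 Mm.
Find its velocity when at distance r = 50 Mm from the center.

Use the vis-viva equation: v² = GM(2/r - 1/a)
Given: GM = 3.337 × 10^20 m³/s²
a = 50 Mm = 5 × 10^7 m
r = 50 Mm = 5 × 10^7 m
GM = 3.337 × 10^20 m³/s²
2/r − 1/a = 4 × 10^-8 − 2 × 10^-8 = 2 × 10^-8 m⁻¹
v² = GM (2/r − 1/a) = 6.674 × 10^12 m²/s²
v = 2.58341 × 10^6 m/s ≈ 2583 km/s

Final answer: 2583 km/s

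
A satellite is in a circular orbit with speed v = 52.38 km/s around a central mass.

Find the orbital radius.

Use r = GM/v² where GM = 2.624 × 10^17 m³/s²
v = 52.38 km/s = 52380 m/s
GM = 2.624 × 10^17 m³/s²
v² = 2.74366 × 10^9 m²/s²
r = GM/v² = (2.624 × 10^17) / (2.74366 × 10^9) = 9.56385 × 10^7 m ≈ 95.64 Mm

Final answer: 95.64 Mm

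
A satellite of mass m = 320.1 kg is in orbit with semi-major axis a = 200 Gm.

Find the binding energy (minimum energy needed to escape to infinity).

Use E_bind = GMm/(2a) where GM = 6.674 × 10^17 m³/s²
a = 200 Gm = 2 × 10^11 m
GM = 6.674 × 10^17 m³/s²
m = 320.1 kg
GMm = 6.674 × 10^17 × 320.1 = 2.13635 × 10^20 m³·kg/s²
2a = 4 × 10^11 m
E_bind = GMm/(2a) = 5.34087 × 10^8 J ≈ 534.1 MJ

Final answer: 534.1 MJ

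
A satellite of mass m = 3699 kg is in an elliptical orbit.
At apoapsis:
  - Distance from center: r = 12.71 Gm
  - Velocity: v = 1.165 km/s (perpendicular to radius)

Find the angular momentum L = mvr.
r = 12.71 Gm = 1.271 × 10^10 m
v = 1.165 km/s = 1165 m/s
vr = 1165 × 1.271 × 10^10 = 1.48072 × 10^13 m²/s
L = m × vr = 3699 × 1.48072 × 10^13 = 5.47716 × 10^16 kg·m²/s ≈ 5.477 × 10^16 kg·m²/s

Final answer: L = 5.477 × 10^16 kg·m²/s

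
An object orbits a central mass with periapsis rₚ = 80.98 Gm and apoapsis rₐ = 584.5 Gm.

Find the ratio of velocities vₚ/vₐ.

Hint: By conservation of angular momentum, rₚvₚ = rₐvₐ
rₚ = 80.98 Gm = 8.098 × 10^10 m
rₐ = 584.5 Gm = 5.845 × 10^11 m
rₚvₚ = rₐvₐ  ⇒  vₚ/vₐ = rₐ/rₚ
vₚ/vₐ = (5.845 × 10^11) / (8.098 × 10^10) = 7.21783

Final answer: vₚ/vₐ = 7.218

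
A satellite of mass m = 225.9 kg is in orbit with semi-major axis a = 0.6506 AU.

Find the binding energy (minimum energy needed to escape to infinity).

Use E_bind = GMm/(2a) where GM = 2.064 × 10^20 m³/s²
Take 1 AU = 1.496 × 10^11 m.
a = 0.6506 AU = 9.73298 × 10^10 m
GM = 2.064 × 10^20 m³/s²
m = 225.9 kg
GMm = 2.064 × 10^20 × 225.9 = 4.66258 × 10^22 m³·kg/s²
2a = 1.9466 × 10^11 m
E_bind = GMm/(2a) = 2.39525 × 10^11 J ≈ 239.5 GJ

Final answer: 239.5 GJ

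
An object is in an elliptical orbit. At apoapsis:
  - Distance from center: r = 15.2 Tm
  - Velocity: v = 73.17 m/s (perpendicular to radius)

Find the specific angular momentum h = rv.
r = 15.2 Tm = 1.52 × 10^13 m
v = 73.17 m/s
h = rv = 1.52 × 10^13 × 73.17 = 1.11218 × 10^15 m²/s ≈ 1.112 × 10^15 m²/s

Final answer: h = 1.112 × 10^15 m²/s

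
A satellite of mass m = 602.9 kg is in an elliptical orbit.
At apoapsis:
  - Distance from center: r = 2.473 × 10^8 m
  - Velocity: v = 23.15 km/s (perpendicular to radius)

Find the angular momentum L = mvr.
r = 2.473 × 10^8 m
v = 23.15 km/s = 23150 m/s
vr = 23150 × 2.473 × 10^8 = 5.725 × 10^12 m²/s
L = m × vr = 602.9 × 5.725 × 10^12 = 3.4516 × 10^15 kg·m²/s ≈ 3.452 × 10^15 kg·m²/s

Final answer: L = 3.452 × 10^15 kg·m²/s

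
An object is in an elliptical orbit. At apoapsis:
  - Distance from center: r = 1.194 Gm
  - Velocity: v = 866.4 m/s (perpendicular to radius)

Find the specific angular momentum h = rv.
r = 1.194 Gm = 1.194 × 10^9 m
v = 866.4 m/s
h = rv = 1.194 × 10^9 × 866.4 = 1.03448 × 10^12 m²/s ≈ 1.034 × 10^12 m²/s

Final answer: h = 1.034 × 10^12 m²/s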